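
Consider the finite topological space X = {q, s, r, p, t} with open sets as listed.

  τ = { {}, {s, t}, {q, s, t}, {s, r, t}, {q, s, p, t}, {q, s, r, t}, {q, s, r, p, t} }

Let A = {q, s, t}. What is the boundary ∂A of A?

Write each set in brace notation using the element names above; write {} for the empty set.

{r, p}

interior: largest open inside A is {q, s, t} (from {}, {s, t}, {q, s, t})
cl via duality: int({r, p}) = {}, so X∖{} = {q, s, r, p, t}
cl∖int = {r, p}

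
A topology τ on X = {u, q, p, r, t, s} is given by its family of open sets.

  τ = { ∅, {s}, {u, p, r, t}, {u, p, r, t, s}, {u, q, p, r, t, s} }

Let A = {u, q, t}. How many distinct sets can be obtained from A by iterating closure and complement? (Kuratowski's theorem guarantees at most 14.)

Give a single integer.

8

X∖A={p, r, s}, int(X∖A)={s}, hence cl(A)={u, q, p, r, t}
Orbit (k=closure, c=complement):
  1. A     = {u, q, t}
  2. kA    = {u, q, p, r, t}
  3. cA    = {p, r, s}
  4. ckA   = {s}
  5. kcA   = {u, q, p, r, t, s}
  6. kckA  = {q, s}
  7. ckcA  = ∅
  8. ckckA = {u, p, r, t}
(closed under both — stop)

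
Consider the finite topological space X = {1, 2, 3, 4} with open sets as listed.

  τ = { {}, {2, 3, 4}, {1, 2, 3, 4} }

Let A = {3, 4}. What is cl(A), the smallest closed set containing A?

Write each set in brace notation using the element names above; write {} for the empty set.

{1, 2, 3, 4}

complement {1, 2}; its interior {}; cl(A) = X∖{} = {1, 2, 3, 4}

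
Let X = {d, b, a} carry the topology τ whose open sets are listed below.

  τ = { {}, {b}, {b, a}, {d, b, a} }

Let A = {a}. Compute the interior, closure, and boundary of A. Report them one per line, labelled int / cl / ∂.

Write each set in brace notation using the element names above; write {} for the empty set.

int(A) = {}
cl(A)  = {d, a}
∂A     = {d, a}

opens ⊆ A: {}; union → int = {}
complement {d, b}; its interior {b}; cl(A) = X∖{b} = {d, a}
boundary = {d, a} ∖ {} = {d, a}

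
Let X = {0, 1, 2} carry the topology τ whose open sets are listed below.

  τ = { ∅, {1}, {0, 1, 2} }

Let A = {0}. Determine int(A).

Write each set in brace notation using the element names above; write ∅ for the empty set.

∅

interior: largest open inside A is ∅ (from ∅)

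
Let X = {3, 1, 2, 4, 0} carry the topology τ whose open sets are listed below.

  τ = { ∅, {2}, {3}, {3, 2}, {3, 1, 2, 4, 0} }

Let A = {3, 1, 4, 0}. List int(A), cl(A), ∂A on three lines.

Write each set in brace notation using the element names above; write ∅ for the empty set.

U open, U⊆A: ∅, {3}. int(A) = ⋃ = {3}
X∖A={2}, int(X∖A)={2}, hence cl(A)={3, 1, 4, 0}
∂A: remove int from cl → {1, 4, 0}

int(A) = {3}
cl(A)  = {3, 1, 4, 0}
∂A     = {1, 4, 0}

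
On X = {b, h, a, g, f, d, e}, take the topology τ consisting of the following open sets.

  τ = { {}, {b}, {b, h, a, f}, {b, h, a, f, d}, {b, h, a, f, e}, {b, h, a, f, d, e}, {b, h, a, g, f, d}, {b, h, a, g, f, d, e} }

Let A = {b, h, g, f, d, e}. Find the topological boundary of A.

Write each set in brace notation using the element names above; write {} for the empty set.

{h, a, g, f, d, e}

U open, U⊆A: {}, {b}. int(A) = ⋃ = {b}
X∖A={a}, int(X∖A)={}, hence cl(A)={b, h, a, g, f, d, e}
∂A: remove int from cl → {h, a, g, f, d, e}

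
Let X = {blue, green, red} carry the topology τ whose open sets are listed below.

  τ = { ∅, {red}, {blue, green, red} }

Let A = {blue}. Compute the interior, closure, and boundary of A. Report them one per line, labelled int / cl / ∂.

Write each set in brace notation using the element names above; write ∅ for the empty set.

opens ⊆ A: ∅; union → int = ∅
complement {green, red}; its interior {red}; cl(A) = X∖{red} = {blue, green}
boundary = {blue, green} ∖ ∅ = {blue, green}

int(A) = ∅
cl(A)  = {blue, green}
∂A     = {blue, green}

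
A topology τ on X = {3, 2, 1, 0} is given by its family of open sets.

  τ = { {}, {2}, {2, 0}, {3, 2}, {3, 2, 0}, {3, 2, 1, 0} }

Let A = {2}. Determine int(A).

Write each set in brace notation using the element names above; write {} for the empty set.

{2}

opens ⊆ A: {}, {2}; union → int = {2}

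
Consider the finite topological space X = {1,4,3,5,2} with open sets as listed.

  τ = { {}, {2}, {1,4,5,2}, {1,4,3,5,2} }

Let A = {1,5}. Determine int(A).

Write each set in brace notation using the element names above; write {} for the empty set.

opens ⊆ A: {}; union → int = {}

{}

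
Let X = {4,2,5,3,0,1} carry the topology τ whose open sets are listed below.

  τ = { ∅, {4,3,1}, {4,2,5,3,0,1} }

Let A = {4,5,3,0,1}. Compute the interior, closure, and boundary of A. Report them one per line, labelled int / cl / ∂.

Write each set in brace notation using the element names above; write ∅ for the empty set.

opens ⊆ A: ∅, {4,3,1}; union → int = {4,3,1}
complement {2}; its interior ∅; cl(A) = X∖∅ = {4,2,5,3,0,1}
boundary = {4,2,5,3,0,1} ∖ {4,3,1} = {2,5,0}

int(A) = {4,3,1}
cl(A)  = {4,2,5,3,0,1}
∂A     = {2,5,0}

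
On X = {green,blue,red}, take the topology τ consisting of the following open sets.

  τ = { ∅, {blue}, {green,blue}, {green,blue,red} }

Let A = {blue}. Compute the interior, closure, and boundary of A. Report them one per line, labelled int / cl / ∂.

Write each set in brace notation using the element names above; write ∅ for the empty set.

int(A) = {blue}
cl(A)  = {green,blue,red}
∂A     = {green,red}

open subsets of A: ∅, {blue}; so int(A) = {blue}
closure: X∖int(X∖A) = X∖∅ = {green,blue,red}
∂A = {green,blue,red} minus {blue} = {green,red}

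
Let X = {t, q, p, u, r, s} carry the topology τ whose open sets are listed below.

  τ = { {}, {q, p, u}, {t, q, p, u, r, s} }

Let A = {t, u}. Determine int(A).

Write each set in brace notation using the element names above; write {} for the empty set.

interior: largest open inside A is {} (from {})

{}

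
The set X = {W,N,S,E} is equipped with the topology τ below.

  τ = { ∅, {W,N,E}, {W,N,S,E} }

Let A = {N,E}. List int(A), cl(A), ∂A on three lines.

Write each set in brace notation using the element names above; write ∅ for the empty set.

open subsets of A: ∅; so int(A) = ∅
closure: X∖int(X∖A) = X∖∅ = {W,N,S,E}
∂A = {W,N,S,E} minus ∅ = {W,N,S,E}

int(A) = ∅
cl(A)  = {W,N,S,E}
∂A     = {W,N,S,E}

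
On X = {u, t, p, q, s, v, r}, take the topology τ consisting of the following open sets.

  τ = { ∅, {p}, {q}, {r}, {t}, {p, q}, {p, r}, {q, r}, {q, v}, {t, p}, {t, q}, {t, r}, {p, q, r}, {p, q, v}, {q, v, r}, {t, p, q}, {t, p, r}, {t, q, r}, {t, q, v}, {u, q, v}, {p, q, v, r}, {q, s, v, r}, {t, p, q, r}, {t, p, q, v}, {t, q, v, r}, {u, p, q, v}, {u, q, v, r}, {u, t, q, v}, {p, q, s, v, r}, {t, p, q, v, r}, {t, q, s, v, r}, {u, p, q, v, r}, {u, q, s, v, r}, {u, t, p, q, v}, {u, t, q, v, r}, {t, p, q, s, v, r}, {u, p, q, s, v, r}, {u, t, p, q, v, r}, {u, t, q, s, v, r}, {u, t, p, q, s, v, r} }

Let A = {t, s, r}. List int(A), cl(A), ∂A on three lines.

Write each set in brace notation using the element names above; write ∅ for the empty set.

open subsets of A: ∅, {t}, {r}, {t, r}; so int(A) = {t, r}
closure: X∖int(X∖A) = X∖{u, p, q, v} = {t, s, r}
∂A = {t, s, r} minus {t, r} = {s}

int(A) = {t, r}
cl(A)  = {t, s, r}
∂A     = {s}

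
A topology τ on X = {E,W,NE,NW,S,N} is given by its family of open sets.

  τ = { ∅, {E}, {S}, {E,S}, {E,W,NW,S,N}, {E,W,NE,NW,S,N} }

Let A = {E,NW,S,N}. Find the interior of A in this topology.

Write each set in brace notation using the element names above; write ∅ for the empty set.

open subsets of A: ∅, {E}, {S}, {E,S}; so int(A) = {E,S}

{E,S}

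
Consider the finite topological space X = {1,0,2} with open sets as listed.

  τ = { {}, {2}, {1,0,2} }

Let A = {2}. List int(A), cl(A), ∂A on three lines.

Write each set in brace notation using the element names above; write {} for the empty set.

int(A) = {2}
cl(A)  = {1,0,2}
∂A     = {1,0}

interior: largest open inside A is {2} (from {}, {2})
cl via duality: int({1,0}) = {}, so X∖{} = {1,0,2}
cl∖int = {1,0}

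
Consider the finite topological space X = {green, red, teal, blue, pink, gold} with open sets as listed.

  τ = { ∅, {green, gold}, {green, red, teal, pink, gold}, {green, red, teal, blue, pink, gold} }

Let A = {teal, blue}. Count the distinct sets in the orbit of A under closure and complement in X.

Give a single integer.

6

complement {green, red, pink, gold}; its interior {green, gold}; cl(A) = X∖{green, gold} = {red, teal, blue, pink}
With k = closure, c = complement:
  1. A     = {teal, blue}
  2. kA    = {red, teal, blue, pink}
  3. cA    = {green, red, pink, gold}
  4. ckA   = {green, gold}
  5. kcA   = {green, red, teal, blue, pink, gold}
  6. ckcA  = ∅
k, c of each give nothing new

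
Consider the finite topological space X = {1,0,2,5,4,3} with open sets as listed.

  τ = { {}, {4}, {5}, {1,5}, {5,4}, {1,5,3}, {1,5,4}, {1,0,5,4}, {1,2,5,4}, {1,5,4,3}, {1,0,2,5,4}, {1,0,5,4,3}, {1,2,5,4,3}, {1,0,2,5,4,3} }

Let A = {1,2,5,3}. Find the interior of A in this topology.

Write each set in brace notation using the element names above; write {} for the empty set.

{1,5,3}

open subsets of A: {}, {5}, {1,5}, {1,5,3}; so int(A) = {1,5,3}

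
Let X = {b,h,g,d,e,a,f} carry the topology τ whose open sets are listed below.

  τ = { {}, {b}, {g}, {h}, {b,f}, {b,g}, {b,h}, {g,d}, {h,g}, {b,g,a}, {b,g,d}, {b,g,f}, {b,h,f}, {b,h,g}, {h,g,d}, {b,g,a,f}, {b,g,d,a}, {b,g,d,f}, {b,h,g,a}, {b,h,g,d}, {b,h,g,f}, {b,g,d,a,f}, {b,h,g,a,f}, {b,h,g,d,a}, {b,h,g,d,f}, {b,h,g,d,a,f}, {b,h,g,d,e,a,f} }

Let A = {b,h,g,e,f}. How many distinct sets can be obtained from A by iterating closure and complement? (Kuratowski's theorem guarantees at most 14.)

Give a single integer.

6

cl via duality: int({d,a}) = {}, so X∖{} = {b,h,g,d,e,a,f}
Write k for closure, c for complement:
  1. A     = {b,h,g,e,f}
  2. kA    = {b,h,g,d,e,a,f}
  3. cA    = {d,a}
  4. ckA   = {}
  5. kcA   = {d,e,a}
  6. ckcA  = {b,h,g,f}
applying k or c yields no new set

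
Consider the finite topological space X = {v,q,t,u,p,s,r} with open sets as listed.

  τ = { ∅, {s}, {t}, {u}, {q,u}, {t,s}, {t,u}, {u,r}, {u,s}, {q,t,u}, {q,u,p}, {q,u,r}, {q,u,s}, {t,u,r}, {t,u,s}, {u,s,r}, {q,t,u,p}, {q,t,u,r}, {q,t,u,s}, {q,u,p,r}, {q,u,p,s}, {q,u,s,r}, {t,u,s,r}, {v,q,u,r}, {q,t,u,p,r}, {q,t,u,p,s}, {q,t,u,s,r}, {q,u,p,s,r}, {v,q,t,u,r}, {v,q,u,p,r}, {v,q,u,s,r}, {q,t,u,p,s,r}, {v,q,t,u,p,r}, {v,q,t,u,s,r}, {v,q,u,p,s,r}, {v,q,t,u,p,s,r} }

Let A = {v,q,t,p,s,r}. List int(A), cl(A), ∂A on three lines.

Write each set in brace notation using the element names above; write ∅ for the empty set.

int(A) = {t,s}
cl(A)  = {v,q,t,p,s,r}
∂A     = {v,q,p,r}

opens ⊆ A: ∅, {t}, {s}, {t,s}; union → int = {t,s}
complement {u}; its interior {u}; cl(A) = X∖{u} = {v,q,t,p,s,r}
boundary = {v,q,t,p,s,r} ∖ {t,s} = {v,q,p,r}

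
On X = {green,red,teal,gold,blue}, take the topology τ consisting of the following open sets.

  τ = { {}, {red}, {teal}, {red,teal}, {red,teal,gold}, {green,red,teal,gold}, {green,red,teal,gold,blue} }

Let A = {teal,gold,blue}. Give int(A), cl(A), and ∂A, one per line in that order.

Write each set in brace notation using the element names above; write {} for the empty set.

open subsets of A: {}, {teal}; so int(A) = {teal}
closure: X∖int(X∖A) = X∖{red} = {green,teal,gold,blue}
∂A = {green,teal,gold,blue} minus {teal} = {green,gold,blue}

int(A) = {teal}
cl(A)  = {green,teal,gold,blue}
∂A     = {green,gold,blue}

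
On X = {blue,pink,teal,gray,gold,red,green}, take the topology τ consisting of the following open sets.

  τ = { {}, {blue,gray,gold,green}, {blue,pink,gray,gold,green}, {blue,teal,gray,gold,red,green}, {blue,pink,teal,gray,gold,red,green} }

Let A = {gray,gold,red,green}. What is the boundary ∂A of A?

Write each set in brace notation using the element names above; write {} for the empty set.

{blue,pink,teal,gray,gold,red,green}

U open, U⊆A: {}. int(A) = ⋃ = {}
X∖A={blue,pink,teal}, int(X∖A)={}, hence cl(A)={blue,pink,teal,gray,gold,red,green}
∂A: remove int from cl → {blue,pink,teal,gray,gold,red,green}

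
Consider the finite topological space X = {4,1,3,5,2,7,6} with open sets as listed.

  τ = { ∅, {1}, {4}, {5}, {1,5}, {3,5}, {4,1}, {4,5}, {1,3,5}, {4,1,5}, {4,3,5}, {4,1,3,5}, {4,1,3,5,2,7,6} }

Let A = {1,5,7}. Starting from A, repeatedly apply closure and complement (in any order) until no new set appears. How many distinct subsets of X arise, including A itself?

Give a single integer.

X∖A={4,3,2,6}, int(X∖A)={4}, hence cl(A)={1,3,5,2,7,6}
Orbit (k=closure, c=complement):
  1. A     = {1,5,7}
  2. kA    = {1,3,5,2,7,6}
  3. cA    = {4,3,2,6}
  4. ckA   = {4}
  5. kcA   = {4,3,2,7,6}
  6. kckA  = {4,2,7,6}
  7. ckcA  = {1,5}
  8. ckckA = {1,3,5}
(closed under both — stop)

8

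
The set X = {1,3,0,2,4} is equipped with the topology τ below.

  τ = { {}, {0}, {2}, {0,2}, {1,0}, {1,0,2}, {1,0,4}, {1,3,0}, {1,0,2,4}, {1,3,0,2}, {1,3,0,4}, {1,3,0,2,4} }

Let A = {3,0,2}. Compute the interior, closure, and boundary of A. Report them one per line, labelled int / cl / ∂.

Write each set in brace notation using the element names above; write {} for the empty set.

open subsets of A: {}, {0}, {2}, {0,2}; so int(A) = {0,2}
closure: X∖int(X∖A) = X∖{} = {1,3,0,2,4}
∂A = {1,3,0,2,4} minus {0,2} = {1,3,4}

int(A) = {0,2}
cl(A)  = {1,3,0,2,4}
∂A     = {1,3,4}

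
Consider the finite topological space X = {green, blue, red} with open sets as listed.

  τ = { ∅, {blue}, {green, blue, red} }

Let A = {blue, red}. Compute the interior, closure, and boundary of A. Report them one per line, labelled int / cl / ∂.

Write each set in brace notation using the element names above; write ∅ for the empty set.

open subsets of A: ∅, {blue}; so int(A) = {blue}
closure: X∖int(X∖A) = X∖∅ = {green, blue, red}
∂A = {green, blue, red} minus {blue} = {green, red}

int(A) = {blue}
cl(A)  = {green, blue, red}
∂A     = {green, red}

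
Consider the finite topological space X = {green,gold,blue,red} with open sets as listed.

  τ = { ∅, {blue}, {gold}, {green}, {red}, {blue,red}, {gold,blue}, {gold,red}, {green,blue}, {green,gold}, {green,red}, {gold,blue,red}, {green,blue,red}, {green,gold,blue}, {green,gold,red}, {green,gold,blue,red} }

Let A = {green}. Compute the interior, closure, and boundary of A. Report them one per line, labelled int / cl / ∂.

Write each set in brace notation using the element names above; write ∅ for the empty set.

int(A) = {green}
cl(A)  = {green}
∂A     = ∅

U open, U⊆A: ∅, {green}. int(A) = ⋃ = {green}
X∖A={gold,blue,red}, int(X∖A)={gold,blue,red}, hence cl(A)={green}
∂A: remove int from cl → ∅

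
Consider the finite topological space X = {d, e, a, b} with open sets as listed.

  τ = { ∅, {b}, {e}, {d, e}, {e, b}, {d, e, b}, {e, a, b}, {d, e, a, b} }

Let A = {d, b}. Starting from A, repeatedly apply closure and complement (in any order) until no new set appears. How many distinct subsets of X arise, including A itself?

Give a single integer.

8

cl via duality: int({e, a}) = {e}, so X∖{e} = {d, a, b}
Write k for closure, c for complement:
  1. A     = {d, b}
  2. kA    = {d, a, b}
  3. cA    = {e, a}
  4. ckA   = {e}
  5. kcA   = {d, e, a}
  6. ckcA  = {b}
  7. kckcA = {a, b}
  8. ckckcA = {d, e}
applying k or c yields no new set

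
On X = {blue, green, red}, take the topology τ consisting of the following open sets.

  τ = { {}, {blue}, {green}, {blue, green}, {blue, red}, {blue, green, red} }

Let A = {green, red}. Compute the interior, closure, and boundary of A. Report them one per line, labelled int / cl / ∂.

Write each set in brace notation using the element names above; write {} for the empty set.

int(A) = {green}
cl(A)  = {green, red}
∂A     = {red}

interior: largest open inside A is {green} (from {}, {green})
cl via duality: int({blue}) = {blue}, so X∖{blue} = {green, red}
cl∖int = {red}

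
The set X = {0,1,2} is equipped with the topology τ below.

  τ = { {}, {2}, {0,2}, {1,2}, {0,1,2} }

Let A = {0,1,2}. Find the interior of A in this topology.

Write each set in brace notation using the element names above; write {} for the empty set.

interior: largest open inside A is {0,1,2} (from {}, {2}, {1,2}, {0,2}, {0,1,2})

{0,1,2}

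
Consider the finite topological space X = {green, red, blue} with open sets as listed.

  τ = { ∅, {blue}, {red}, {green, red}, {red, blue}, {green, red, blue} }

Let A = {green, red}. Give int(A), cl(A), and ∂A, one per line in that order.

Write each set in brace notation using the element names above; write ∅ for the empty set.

opens ⊆ A: ∅, {red}, {green, red}; union → int = {green, red}
complement {blue}; its interior {blue}; cl(A) = X∖{blue} = {green, red}
boundary = {green, red} ∖ {green, red} = ∅

int(A) = {green, red}
cl(A)  = {green, red}
∂A     = ∅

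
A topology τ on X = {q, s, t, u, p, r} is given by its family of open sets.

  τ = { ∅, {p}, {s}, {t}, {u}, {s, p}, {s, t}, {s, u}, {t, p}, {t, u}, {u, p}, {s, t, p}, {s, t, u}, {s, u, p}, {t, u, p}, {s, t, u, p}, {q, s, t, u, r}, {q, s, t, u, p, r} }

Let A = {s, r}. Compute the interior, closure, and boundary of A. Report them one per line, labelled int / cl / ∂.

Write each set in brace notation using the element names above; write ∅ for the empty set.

int(A) = {s}
cl(A)  = {q, s, r}
∂A     = {q, r}

U open, U⊆A: ∅, {s}. int(A) = ⋃ = {s}
X∖A={q, t, u, p}, int(X∖A)={t, u, p}, hence cl(A)={q, s, r}
∂A: remove int from cl → {q, r}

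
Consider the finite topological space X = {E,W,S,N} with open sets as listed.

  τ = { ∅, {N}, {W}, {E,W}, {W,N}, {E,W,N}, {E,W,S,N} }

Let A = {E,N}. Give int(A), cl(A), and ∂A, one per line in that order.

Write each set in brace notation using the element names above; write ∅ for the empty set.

open subsets of A: ∅, {N}; so int(A) = {N}
closure: X∖int(X∖A) = X∖{W} = {E,S,N}
∂A = {E,S,N} minus {N} = {E,S}

int(A) = {N}
cl(A)  = {E,S,N}
∂A     = {E,S}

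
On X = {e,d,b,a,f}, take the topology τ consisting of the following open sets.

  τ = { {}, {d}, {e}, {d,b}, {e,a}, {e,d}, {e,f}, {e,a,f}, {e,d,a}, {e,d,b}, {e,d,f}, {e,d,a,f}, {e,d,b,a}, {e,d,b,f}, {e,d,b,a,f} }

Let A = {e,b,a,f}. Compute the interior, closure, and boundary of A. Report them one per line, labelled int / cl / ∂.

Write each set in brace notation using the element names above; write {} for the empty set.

int(A) = {e,a,f}
cl(A)  = {e,b,a,f}
∂A     = {b}

opens ⊆ A: {}, {e}, {e,a}, {e,f}, {e,a,f}; union → int = {e,a,f}
complement {d}; its interior {d}; cl(A) = X∖{d} = {e,b,a,f}
boundary = {e,b,a,f} ∖ {e,a,f} = {b}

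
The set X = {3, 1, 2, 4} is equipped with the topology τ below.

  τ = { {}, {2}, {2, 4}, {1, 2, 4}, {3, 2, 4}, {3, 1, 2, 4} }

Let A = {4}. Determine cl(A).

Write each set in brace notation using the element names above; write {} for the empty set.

{3, 1, 4}

cl via duality: int({3, 1, 2}) = {2}, so X∖{2} = {3, 1, 4}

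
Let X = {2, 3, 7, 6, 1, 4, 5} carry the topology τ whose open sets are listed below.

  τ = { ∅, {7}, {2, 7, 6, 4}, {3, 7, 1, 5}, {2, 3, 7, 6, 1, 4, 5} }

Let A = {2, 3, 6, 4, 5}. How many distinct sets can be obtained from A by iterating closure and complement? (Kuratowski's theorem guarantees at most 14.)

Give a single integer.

6

cl via duality: int({7, 1}) = {7}, so X∖{7} = {2, 3, 6, 1, 4, 5}
Write k for closure, c for complement:
  1. A     = {2, 3, 6, 4, 5}
  2. kA    = {2, 3, 6, 1, 4, 5}
  3. cA    = {7, 1}
  4. ckA   = {7}
  5. kcA   = {2, 3, 7, 6, 1, 4, 5}
  6. ckcA  = ∅
applying k or c yields no new set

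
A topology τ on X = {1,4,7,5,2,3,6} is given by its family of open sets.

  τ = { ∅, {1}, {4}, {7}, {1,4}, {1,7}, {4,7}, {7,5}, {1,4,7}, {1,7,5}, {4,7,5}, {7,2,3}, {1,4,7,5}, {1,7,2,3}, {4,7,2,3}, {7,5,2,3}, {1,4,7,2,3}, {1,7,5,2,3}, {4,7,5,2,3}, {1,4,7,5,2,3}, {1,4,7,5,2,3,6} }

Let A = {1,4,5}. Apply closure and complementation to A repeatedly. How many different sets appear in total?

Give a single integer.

8

X∖A={7,2,3,6}, int(X∖A)={7,2,3}, hence cl(A)={1,4,5,6}
Orbit (k=closure, c=complement):
  1. A     = {1,4,5}
  2. kA    = {1,4,5,6}
  3. cA    = {7,2,3,6}
  4. ckA   = {7,2,3}
  5. kcA   = {7,5,2,3,6}
  6. ckcA  = {1,4}
  7. kckcA = {1,4,6}
  8. ckckcA = {7,5,2,3}
(closed under both — stop)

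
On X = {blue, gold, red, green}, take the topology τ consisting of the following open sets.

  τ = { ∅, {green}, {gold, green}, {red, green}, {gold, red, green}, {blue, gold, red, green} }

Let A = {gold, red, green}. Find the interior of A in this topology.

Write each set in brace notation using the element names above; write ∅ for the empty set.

open subsets of A: ∅, {green}, {red, green}, {gold, green}, {gold, red, green}; so int(A) = {gold, red, green}

{gold, red, green}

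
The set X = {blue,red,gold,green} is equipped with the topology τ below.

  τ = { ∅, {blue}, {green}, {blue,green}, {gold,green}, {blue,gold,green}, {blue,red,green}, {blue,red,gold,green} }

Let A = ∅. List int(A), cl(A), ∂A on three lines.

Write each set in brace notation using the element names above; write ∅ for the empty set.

int(A) = ∅
cl(A)  = ∅
∂A     = ∅

interior: largest open inside A is ∅ (from ∅)
cl via duality: int({blue,red,gold,green}) = {blue,red,gold,green}, so X∖{blue,red,gold,green} = ∅
cl∖int = ∅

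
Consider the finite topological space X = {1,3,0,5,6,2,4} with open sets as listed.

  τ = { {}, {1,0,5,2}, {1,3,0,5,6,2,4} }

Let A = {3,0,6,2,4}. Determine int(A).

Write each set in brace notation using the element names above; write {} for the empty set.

interior: largest open inside A is {} (from {})

{}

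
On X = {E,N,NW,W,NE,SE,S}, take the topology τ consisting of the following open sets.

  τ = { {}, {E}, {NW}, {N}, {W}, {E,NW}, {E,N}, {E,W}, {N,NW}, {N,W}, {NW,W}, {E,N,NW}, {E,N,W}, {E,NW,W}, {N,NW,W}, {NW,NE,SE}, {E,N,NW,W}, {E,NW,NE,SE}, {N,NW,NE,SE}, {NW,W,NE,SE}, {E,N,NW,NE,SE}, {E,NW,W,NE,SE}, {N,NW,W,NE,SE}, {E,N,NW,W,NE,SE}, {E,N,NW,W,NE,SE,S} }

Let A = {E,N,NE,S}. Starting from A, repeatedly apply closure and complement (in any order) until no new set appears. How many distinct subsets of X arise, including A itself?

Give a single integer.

X∖A={NW,W,SE}, int(X∖A)={NW,W}, hence cl(A)={E,N,NE,SE,S}
Orbit (k=closure, c=complement):
  1. A     = {E,N,NE,S}
  2. kA    = {E,N,NE,SE,S}
  3. cA    = {NW,W,SE}
  4. ckA   = {NW,W}
  5. kcA   = {NW,W,NE,SE,S}
  6. ckcA  = {E,N}
  7. kckcA = {E,N,S}
  8. ckckcA = {NW,W,NE,SE}
(closed under both — stop)

8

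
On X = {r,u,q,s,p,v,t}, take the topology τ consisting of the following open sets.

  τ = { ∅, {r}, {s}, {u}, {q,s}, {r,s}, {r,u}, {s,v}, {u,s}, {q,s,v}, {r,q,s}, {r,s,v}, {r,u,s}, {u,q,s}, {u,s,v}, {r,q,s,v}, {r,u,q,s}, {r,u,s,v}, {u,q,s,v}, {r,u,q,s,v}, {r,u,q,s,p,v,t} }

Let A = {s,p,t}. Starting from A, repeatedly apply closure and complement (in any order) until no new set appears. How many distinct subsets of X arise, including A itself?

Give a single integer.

closure: X∖int(X∖A) = X∖{r,u} = {q,s,p,v,t}
Let k=closure and c=complement:
  1. A     = {s,p,t}
  2. kA    = {q,s,p,v,t}
  3. cA    = {r,u,q,v}
  4. ckA   = {r,u}
  5. kcA   = {r,u,q,p,v,t}
  6. kckA  = {r,u,p,t}
  7. ckcA  = {s}
  8. ckckA = {q,s,v}
— saturated at 8

8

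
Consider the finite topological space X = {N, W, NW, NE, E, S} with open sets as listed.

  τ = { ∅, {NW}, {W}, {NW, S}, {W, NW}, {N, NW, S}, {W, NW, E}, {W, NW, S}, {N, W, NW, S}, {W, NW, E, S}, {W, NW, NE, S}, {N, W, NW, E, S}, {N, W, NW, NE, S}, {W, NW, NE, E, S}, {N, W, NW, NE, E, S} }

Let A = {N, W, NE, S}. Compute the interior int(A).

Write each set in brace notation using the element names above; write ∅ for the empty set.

{W}

interior: largest open inside A is {W} (from ∅, {W})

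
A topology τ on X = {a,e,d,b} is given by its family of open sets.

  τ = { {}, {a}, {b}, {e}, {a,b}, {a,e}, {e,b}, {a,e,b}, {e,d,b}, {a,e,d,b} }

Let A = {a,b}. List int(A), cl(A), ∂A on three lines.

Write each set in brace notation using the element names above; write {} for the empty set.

int(A) = {a,b}
cl(A)  = {a,d,b}
∂A     = {d}

opens ⊆ A: {}, {b}, {a}, {a,b}; union → int = {a,b}
complement {e,d}; its interior {e}; cl(A) = X∖{e} = {a,d,b}
boundary = {a,d,b} ∖ {a,b} = {d}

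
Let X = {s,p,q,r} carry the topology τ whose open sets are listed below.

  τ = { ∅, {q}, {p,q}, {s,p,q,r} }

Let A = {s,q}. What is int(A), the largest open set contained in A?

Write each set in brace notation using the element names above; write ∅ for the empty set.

opens ⊆ A: ∅, {q}; union → int = {q}

{q}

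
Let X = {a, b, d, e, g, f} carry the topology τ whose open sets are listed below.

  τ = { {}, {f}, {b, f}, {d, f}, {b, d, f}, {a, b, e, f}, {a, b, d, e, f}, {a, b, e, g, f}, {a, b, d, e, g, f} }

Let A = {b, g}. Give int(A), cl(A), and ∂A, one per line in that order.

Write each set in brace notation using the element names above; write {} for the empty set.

int(A) = {}
cl(A)  = {a, b, e, g}
∂A     = {a, b, e, g}

opens ⊆ A: {}; union → int = {}
complement {a, d, e, f}; its interior {d, f}; cl(A) = X∖{d, f} = {a, b, e, g}
boundary = {a, b, e, g} ∖ {} = {a, b, e, g}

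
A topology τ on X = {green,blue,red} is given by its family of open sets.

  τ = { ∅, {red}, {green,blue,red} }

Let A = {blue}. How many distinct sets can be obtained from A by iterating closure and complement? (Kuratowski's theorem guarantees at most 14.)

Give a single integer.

closure: X∖int(X∖A) = X∖{red} = {green,blue}
Let k=closure and c=complement:
  1. A     = {blue}
  2. kA    = {green,blue}
  3. cA    = {green,red}
  4. ckA   = {red}
  5. kcA   = {green,blue,red}
  6. ckcA  = ∅
— saturated at 6

6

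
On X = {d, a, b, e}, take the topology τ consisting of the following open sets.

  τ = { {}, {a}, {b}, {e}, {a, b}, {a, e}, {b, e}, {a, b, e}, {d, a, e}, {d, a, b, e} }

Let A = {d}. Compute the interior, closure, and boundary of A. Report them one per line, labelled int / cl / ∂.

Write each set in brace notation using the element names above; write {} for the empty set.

opens ⊆ A: {}; union → int = {}
complement {a, b, e}; its interior {a, b, e}; cl(A) = X∖{a, b, e} = {d}
boundary = {d} ∖ {} = {d}

int(A) = {}
cl(A)  = {d}
∂A     = {d}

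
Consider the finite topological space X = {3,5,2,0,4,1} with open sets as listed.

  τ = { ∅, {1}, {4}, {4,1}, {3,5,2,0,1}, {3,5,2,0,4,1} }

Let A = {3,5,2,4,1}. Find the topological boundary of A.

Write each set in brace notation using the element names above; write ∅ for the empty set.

{3,5,2,0}

opens ⊆ A: ∅, {4}, {1}, {4,1}; union → int = {4,1}
complement {0}; its interior ∅; cl(A) = X∖∅ = {3,5,2,0,4,1}
boundary = {3,5,2,0,4,1} ∖ {4,1} = {3,5,2,0}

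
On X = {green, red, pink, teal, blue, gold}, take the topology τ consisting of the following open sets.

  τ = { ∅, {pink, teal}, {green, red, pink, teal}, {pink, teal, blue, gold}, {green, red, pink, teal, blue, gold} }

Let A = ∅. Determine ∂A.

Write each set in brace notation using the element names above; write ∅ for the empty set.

∅

open subsets of A: ∅; so int(A) = ∅
closure: X∖int(X∖A) = X∖{green, red, pink, teal, blue, gold} = ∅
∂A = ∅ minus ∅ = ∅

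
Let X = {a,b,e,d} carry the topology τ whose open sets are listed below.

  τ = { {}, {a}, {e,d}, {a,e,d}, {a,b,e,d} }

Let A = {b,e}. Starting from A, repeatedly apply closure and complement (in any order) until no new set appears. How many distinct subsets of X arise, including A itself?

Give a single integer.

8

X∖A={a,d}, int(X∖A)={a}, hence cl(A)={b,e,d}
Orbit (k=closure, c=complement):
  1. A     = {b,e}
  2. kA    = {b,e,d}
  3. cA    = {a,d}
  4. ckA   = {a}
  5. kcA   = {a,b,e,d}
  6. kckA  = {a,b}
  7. ckcA  = {}
  8. ckckA = {e,d}
(closed under both — stop)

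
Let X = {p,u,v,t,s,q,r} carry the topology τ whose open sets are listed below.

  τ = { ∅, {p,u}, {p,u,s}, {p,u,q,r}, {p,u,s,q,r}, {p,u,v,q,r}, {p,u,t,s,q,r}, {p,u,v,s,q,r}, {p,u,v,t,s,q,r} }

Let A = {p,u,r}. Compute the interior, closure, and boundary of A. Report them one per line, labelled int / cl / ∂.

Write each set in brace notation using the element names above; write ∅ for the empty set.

open subsets of A: ∅, {p,u}; so int(A) = {p,u}
closure: X∖int(X∖A) = X∖∅ = {p,u,v,t,s,q,r}
∂A = {p,u,v,t,s,q,r} minus {p,u} = {v,t,s,q,r}

int(A) = {p,u}
cl(A)  = {p,u,v,t,s,q,r}
∂A     = {v,t,s,q,r}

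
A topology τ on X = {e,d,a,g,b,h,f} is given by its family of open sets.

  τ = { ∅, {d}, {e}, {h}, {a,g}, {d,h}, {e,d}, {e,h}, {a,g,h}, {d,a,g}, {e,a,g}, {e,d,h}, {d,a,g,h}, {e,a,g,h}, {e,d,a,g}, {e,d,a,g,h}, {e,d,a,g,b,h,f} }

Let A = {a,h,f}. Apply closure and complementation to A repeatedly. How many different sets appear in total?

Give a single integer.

10

cl via duality: int({e,d,g,b}) = {e,d}, so X∖{e,d} = {a,g,b,h,f}
Write k for closure, c for complement:
  1. A     = {a,h,f}
  2. kA    = {a,g,b,h,f}
  3. cA    = {e,d,g,b}
  4. ckA   = {e,d}
  5. kcA   = {e,d,a,g,b,f}
  6. kckA  = {e,d,b,f}
  7. ckcA  = {h}
  8. ckckA = {a,g,h}
  9. kckcA = {b,h,f}
  10. ckckcA = {e,d,a,g}
applying k or c yields no new set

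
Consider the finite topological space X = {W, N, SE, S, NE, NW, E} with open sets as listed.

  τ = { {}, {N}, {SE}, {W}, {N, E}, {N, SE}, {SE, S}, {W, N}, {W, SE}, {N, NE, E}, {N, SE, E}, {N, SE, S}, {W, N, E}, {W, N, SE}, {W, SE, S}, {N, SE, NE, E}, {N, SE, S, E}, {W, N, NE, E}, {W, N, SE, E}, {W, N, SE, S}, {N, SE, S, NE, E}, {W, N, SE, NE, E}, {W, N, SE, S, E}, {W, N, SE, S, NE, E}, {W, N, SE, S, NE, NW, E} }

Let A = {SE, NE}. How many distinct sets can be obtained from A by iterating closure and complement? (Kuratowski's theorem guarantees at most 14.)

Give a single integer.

X∖A={W, N, S, NW, E}, int(X∖A)={W, N, E}, hence cl(A)={SE, S, NE, NW}
Orbit (k=closure, c=complement):
  1. A     = {SE, NE}
  2. kA    = {SE, S, NE, NW}
  3. cA    = {W, N, S, NW, E}
  4. ckA   = {W, N, E}
  5. kcA   = {W, N, S, NE, NW, E}
  6. kckA  = {W, N, NE, NW, E}
  7. ckcA  = {SE}
  8. ckckA = {SE, S}
  9. kckcA = {SE, S, NW}
  10. ckckcA = {W, N, NE, E}
(closed under both — stop)

10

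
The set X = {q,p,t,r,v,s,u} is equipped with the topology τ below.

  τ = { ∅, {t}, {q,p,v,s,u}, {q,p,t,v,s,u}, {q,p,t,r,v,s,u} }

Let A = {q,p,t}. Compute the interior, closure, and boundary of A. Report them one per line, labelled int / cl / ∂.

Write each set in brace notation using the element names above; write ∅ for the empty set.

interior: largest open inside A is {t} (from ∅, {t})
cl via duality: int({r,v,s,u}) = ∅, so X∖∅ = {q,p,t,r,v,s,u}
cl∖int = {q,p,r,v,s,u}

int(A) = {t}
cl(A)  = {q,p,t,r,v,s,u}
∂A     = {q,p,r,v,s,u}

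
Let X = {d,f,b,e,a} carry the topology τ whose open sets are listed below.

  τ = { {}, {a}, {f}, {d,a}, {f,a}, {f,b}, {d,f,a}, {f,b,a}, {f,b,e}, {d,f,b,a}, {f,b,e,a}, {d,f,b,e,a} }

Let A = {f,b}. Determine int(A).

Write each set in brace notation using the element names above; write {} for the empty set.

opens ⊆ A: {}, {f}, {f,b}; union → int = {f,b}

{f,b}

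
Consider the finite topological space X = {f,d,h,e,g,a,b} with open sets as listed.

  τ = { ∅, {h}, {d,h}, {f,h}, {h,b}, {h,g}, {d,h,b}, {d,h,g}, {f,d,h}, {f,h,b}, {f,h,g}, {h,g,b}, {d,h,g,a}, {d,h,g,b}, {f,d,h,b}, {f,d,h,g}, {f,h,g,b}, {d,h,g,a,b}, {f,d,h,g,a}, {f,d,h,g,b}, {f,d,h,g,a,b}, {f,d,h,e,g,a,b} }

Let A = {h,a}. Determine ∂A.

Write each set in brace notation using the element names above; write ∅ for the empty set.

open subsets of A: ∅, {h}; so int(A) = {h}
closure: X∖int(X∖A) = X∖∅ = {f,d,h,e,g,a,b}
∂A = {f,d,h,e,g,a,b} minus {h} = {f,d,e,g,a,b}

{f,d,e,g,a,b}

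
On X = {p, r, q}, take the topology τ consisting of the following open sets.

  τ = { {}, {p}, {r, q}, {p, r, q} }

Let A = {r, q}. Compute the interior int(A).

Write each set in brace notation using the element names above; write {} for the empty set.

{r, q}

opens ⊆ A: {}, {r, q}; union → int = {r, q}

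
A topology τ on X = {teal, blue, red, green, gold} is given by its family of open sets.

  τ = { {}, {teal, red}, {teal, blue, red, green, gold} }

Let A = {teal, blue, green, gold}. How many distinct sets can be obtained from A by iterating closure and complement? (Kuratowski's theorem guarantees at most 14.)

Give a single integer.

4

closure: X∖int(X∖A) = X∖{} = {teal, blue, red, green, gold}
Let k=closure and c=complement:
  1. A     = {teal, blue, green, gold}
  2. kA    = {teal, blue, red, green, gold}
  3. cA    = {red}
  4. ckA   = {}
— saturated at 4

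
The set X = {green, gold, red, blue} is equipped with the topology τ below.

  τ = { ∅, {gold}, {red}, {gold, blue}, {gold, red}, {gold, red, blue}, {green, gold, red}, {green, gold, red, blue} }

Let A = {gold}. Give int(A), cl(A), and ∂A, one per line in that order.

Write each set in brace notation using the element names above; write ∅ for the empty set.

opens ⊆ A: ∅, {gold}; union → int = {gold}
complement {green, red, blue}; its interior {red}; cl(A) = X∖{red} = {green, gold, blue}
boundary = {green, gold, blue} ∖ {gold} = {green, blue}

int(A) = {gold}
cl(A)  = {green, gold, blue}
∂A     = {green, blue}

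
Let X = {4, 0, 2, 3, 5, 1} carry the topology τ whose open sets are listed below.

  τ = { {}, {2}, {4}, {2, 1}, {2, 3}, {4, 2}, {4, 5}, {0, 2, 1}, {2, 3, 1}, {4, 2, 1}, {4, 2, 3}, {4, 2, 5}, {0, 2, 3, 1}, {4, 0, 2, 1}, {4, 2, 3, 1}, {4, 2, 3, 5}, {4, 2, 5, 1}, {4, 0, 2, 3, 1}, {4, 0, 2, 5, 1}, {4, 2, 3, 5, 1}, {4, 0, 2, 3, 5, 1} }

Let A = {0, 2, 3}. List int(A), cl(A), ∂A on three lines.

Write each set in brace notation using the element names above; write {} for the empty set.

open subsets of A: {}, {2}, {2, 3}; so int(A) = {2, 3}
closure: X∖int(X∖A) = X∖{4, 5} = {0, 2, 3, 1}
∂A = {0, 2, 3, 1} minus {2, 3} = {0, 1}

int(A) = {2, 3}
cl(A)  = {0, 2, 3, 1}
∂A     = {0, 1}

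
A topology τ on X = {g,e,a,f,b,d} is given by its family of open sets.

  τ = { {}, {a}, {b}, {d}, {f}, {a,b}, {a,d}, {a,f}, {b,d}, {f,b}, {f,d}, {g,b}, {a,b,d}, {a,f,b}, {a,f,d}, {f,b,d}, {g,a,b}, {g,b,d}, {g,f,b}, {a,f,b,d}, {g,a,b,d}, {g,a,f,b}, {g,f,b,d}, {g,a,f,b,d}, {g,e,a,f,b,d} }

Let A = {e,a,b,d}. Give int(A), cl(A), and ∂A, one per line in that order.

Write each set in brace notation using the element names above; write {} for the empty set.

open subsets of A: {}, {b}, {a}, {d}, {b,d}, {a,b}, {a,d}, {a,b,d}; so int(A) = {a,b,d}
closure: X∖int(X∖A) = X∖{f} = {g,e,a,b,d}
∂A = {g,e,a,b,d} minus {a,b,d} = {g,e}

int(A) = {a,b,d}
cl(A)  = {g,e,a,b,d}
∂A     = {g,e}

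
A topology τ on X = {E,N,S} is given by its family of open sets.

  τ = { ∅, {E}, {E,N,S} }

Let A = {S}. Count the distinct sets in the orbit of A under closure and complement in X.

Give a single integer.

6

cl via duality: int({E,N}) = {E}, so X∖{E} = {N,S}
Write k for closure, c for complement:
  1. A     = {S}
  2. kA    = {N,S}
  3. cA    = {E,N}
  4. ckA   = {E}
  5. kcA   = {E,N,S}
  6. ckcA  = ∅
applying k or c yields no new set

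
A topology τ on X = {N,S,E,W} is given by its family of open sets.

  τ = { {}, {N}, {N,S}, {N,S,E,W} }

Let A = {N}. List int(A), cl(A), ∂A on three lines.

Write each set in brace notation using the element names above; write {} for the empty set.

open subsets of A: {}, {N}; so int(A) = {N}
closure: X∖int(X∖A) = X∖{} = {N,S,E,W}
∂A = {N,S,E,W} minus {N} = {S,E,W}

int(A) = {N}
cl(A)  = {N,S,E,W}
∂A     = {S,E,W}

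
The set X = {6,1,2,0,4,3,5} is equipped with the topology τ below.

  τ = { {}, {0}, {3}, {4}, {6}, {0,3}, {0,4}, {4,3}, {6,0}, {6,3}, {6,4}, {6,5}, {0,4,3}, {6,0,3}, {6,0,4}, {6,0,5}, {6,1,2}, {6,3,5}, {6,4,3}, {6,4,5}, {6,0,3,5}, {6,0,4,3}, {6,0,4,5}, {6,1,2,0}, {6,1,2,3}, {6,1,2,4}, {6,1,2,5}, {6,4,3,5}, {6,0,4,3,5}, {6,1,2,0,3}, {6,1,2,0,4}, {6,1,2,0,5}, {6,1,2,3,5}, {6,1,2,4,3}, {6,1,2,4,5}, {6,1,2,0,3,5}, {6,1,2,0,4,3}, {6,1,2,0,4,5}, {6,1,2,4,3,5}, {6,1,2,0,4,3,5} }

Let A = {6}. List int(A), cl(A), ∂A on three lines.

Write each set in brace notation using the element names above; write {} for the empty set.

int(A) = {6}
cl(A)  = {6,1,2,5}
∂A     = {1,2,5}

open subsets of A: {}, {6}; so int(A) = {6}
closure: X∖int(X∖A) = X∖{0,4,3} = {6,1,2,5}
∂A = {6,1,2,5} minus {6} = {1,2,5}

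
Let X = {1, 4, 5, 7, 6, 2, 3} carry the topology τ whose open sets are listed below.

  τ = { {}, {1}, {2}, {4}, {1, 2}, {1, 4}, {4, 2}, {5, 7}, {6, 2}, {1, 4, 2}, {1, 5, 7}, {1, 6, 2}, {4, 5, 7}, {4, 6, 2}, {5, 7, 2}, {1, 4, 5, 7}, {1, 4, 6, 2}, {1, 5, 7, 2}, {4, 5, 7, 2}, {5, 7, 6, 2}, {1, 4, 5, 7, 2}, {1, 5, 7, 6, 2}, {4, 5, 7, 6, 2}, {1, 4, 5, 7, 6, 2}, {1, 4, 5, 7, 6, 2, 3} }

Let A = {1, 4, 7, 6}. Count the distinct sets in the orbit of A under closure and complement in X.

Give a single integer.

12

X∖A={5, 2, 3}, int(X∖A)={2}, hence cl(A)={1, 4, 5, 7, 6, 3}
Orbit (k=closure, c=complement):
  1. A     = {1, 4, 7, 6}
  2. kA    = {1, 4, 5, 7, 6, 3}
  3. cA    = {5, 2, 3}
  4. ckA   = {2}
  5. kcA   = {5, 7, 6, 2, 3}
  6. kckA  = {6, 2, 3}
  7. ckcA  = {1, 4}
  8. ckckA = {1, 4, 5, 7}
  9. kckcA = {1, 4, 3}
  10. kckckA = {1, 4, 5, 7, 3}
  11. ckckcA = {5, 7, 6, 2}
  12. ckckckA = {6, 2}
(closed under both — stop)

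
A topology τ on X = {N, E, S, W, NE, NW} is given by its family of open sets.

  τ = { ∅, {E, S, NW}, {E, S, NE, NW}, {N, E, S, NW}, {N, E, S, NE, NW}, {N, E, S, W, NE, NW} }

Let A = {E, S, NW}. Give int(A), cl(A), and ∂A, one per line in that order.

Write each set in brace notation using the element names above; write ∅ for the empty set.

interior: largest open inside A is {E, S, NW} (from ∅, {E, S, NW})
cl via duality: int({N, W, NE}) = ∅, so X∖∅ = {N, E, S, W, NE, NW}
cl∖int = {N, W, NE}

int(A) = {E, S, NW}
cl(A)  = {N, E, S, W, NE, NW}
∂A     = {N, W, NE}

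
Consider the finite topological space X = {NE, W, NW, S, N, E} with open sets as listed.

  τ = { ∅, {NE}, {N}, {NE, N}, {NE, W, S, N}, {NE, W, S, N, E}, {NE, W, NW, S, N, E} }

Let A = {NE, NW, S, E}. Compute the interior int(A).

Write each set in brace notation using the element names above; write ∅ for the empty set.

{NE}

opens ⊆ A: ∅, {NE}; union → int = {NE}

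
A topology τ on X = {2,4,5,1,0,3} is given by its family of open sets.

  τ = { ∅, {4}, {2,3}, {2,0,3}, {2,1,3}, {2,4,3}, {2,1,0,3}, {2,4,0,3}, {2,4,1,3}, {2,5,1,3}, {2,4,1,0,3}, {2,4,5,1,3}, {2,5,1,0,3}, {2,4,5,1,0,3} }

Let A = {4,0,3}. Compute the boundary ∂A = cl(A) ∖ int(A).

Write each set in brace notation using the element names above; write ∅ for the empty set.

{2,5,1,0,3}

open subsets of A: ∅, {4}; so int(A) = {4}
closure: X∖int(X∖A) = X∖∅ = {2,4,5,1,0,3}
∂A = {2,4,5,1,0,3} minus {4} = {2,5,1,0,3}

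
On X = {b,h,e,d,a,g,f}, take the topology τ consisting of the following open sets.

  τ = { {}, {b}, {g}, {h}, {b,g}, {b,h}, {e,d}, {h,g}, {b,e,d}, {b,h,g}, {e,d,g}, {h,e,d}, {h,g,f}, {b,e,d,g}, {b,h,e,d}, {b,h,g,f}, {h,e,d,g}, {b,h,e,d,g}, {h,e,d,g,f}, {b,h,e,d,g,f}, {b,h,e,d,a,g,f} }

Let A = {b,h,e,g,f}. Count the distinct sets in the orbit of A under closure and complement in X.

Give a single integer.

cl via duality: int({d,a}) = {}, so X∖{} = {b,h,e,d,a,g,f}
Write k for closure, c for complement:
  1. A     = {b,h,e,g,f}
  2. kA    = {b,h,e,d,a,g,f}
  3. cA    = {d,a}
  4. ckA   = {}
  5. kcA   = {e,d,a}
  6. ckcA  = {b,h,g,f}
  7. kckcA = {b,h,a,g,f}
  8. ckckcA = {e,d}
applying k or c yields no new set

8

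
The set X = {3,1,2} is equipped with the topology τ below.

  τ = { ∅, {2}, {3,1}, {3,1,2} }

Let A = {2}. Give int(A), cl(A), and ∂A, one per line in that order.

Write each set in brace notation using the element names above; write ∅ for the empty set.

int(A) = {2}
cl(A)  = {2}
∂A     = ∅

U open, U⊆A: ∅, {2}. int(A) = ⋃ = {2}
X∖A={3,1}, int(X∖A)={3,1}, hence cl(A)={2}
∂A: remove int from cl → ∅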